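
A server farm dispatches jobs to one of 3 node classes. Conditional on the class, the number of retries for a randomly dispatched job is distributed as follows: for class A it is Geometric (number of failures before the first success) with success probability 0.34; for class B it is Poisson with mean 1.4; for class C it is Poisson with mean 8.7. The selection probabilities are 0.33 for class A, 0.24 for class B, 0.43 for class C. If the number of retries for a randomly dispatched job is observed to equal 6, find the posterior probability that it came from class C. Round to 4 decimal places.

Likelihoods P(X=6 | ·): A: 0.0281023; B: 0.00257883; C: 0.100328.
Posterior ∝ prior × likelihood. Numerator for C: 0.43·0.100328 = 0.0431409.
Normalizing constant: 0.33·0.0281023 + 0.24·0.00257883 + 0.43·0.100328 = 0.0530336.
P(C | observation) = 0.0431409 / 0.0530336 = 0.813464.

0.8135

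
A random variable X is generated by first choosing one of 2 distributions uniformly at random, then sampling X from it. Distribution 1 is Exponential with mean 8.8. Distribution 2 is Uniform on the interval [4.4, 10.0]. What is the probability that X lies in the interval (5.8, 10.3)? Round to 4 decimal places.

Conditional on each component, P(5.8 < X < 10.3): 1: 0.207096; 2: 0.75.
By total probability, P(5.8 < X < 10.3) = 0.5·0.207096 + 0.5·0.75 = 0.478548.

0.4785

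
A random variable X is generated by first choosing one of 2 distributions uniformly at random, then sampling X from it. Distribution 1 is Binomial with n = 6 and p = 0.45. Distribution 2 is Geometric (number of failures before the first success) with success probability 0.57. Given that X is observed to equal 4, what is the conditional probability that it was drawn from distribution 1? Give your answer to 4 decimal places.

0.9052

Likelihoods P(X=4 | ·): 1: 0.186066; 2: 0.0194872.
Posterior ∝ prior × likelihood. Numerator for 1: 0.5·0.186066 = 0.0930329.
Normalizing constant: 0.5·0.186066 + 0.5·0.0194872 = 0.102777.
P(1 | observation) = 0.0930329 / 0.102777 = 0.905196.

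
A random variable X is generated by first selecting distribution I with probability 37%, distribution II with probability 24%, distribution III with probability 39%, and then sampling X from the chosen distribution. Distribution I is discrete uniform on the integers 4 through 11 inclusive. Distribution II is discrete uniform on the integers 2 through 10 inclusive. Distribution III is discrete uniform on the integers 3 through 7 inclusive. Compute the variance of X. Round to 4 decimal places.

5.5178

Per component, I: μ=7.5, E[X²]=61.5; II: μ=6, E[X²]=42.6667; III: μ=5, E[X²]=27.
E[X] = 0.37·7.5 + 0.24·6 + 0.39·5 = 6.165.
E[X²] = 0.37·61.5 + 0.24·42.6667 + 0.39·27 = 43.525.
Var(X) = E[X²] − (E[X])² = 43.525 − 38.0072 = 5.51778.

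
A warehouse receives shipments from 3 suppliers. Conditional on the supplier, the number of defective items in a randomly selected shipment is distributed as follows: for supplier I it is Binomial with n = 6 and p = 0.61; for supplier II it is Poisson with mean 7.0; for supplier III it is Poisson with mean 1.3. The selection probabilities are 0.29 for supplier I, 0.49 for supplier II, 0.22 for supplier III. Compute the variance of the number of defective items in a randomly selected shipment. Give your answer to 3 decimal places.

Per component, I: μ=3.66, E[X²]=14.823; II: μ=7, E[X²]=56; III: μ=1.3, E[X²]=2.99.
E[X] = 0.29·3.66 + 0.49·7 + 0.22·1.3 = 4.7774.
E[X²] = 0.29·14.823 + 0.49·56 + 0.22·2.99 = 32.3965.
Var(X) = E[X²] − (E[X])² = 32.3965 − 22.8236 = 9.57292.

9.573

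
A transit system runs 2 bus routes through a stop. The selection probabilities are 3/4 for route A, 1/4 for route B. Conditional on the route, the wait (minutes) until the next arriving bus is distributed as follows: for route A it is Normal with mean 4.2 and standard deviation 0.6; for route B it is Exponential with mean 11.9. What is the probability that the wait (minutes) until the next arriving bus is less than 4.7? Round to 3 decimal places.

Conditional on each route, P(X < 4.7): A: 0.797672; B: 0.326292.
By total probability, P(X < 4.7) = 0.75·0.797672 + 0.25·0.326292 = 0.679827.

0.680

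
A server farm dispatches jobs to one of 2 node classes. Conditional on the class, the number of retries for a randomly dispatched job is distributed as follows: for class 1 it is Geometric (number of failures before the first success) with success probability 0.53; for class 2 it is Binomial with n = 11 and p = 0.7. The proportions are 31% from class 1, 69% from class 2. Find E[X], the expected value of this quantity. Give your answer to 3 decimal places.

Component means — 1: 0.886792; 2: 7.7.
E[X] = 0.31·0.886792 + 0.69·7.7 = 5.58791.

5.588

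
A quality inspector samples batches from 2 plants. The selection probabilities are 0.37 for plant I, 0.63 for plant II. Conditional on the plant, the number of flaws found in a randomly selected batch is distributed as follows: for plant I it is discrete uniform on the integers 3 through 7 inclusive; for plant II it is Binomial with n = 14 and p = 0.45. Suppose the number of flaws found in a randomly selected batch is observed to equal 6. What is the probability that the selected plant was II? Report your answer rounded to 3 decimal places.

Likelihoods P(X=6 | ·): I: 0.2; II: 0.208801.
Posterior ∝ prior × likelihood. Numerator for II: 0.63·0.208801 = 0.131544.
Normalizing constant: 0.37·0.2 + 0.63·0.208801 = 0.205544.
P(II | observation) = 0.131544 / 0.205544 = 0.639981.

0.640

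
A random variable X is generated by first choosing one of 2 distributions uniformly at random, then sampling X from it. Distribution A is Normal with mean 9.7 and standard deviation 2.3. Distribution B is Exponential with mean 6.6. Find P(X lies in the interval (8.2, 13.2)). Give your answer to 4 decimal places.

Conditional on each component, P(8.2 < X < 13.2): A: 0.678818; B: 0.153348.
By total probability, P(8.2 < X < 13.2) = 0.5·0.678818 + 0.5·0.153348 = 0.416083.

0.4161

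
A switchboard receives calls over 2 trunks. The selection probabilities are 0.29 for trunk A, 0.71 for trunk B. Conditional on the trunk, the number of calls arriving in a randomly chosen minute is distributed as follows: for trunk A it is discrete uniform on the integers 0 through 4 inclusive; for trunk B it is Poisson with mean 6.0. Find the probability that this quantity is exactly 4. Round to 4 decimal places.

0.1530

Conditional on each trunk, P(X = 4): A: 0.2; B: 0.133853.
By total probability, P(X = 4) = 0.29·0.2 + 0.71·0.133853 = 0.153035.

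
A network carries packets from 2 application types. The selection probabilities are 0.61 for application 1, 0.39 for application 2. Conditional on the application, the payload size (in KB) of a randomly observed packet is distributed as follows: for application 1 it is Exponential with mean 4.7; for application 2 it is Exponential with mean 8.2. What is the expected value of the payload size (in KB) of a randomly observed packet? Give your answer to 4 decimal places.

Component means — 1: 4.7; 2: 8.2.
E[X] = 0.61·4.7 + 0.39·8.2 = 6.065.

6.0650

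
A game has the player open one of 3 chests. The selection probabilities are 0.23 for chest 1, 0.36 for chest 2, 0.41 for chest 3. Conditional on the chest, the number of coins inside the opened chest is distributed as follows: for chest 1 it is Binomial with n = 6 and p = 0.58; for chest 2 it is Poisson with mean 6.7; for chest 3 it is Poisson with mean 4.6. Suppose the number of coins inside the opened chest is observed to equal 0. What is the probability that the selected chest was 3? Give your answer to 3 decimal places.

Likelihoods P(X=0 | ·): 1: 0.00548903; 2: 0.00123091; 3: 0.0100518.
Posterior ∝ prior × likelihood. Numerator for 3: 0.41·0.0100518 = 0.00412125.
Normalizing constant: 0.23·0.00548903 + 0.36·0.00123091 + 0.41·0.0100518 = 0.00582686.
P(3 | observation) = 0.00412125 / 0.00582686 = 0.707286.

0.707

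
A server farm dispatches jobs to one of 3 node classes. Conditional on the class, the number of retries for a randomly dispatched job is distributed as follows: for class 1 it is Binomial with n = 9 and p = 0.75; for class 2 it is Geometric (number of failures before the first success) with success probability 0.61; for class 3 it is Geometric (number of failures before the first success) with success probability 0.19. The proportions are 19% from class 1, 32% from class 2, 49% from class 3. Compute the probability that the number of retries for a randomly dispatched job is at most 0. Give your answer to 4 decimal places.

Conditional on each class, P(X ≤ 0): 1: 3.8147e-06; 2: 0.61; 3: 0.19.
By total probability, P(X ≤ 0) = 0.19·3.8147e-06 + 0.32·0.61 + 0.49·0.19 = 0.288301.

0.2883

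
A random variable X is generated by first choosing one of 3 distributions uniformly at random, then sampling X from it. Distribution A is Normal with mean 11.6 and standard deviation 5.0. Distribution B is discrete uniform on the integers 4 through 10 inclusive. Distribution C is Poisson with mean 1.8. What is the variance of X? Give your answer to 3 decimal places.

26.293

Per component, A: μ=11.6, E[X²]=159.56; B: μ=7, E[X²]=53; C: μ=1.8, E[X²]=5.04.
E[X] = 0.333333·11.6 + 0.333333·7 + 0.333333·1.8 = 6.8.
E[X²] = 0.333333·159.56 + 0.333333·53 + 0.333333·5.04 = 72.5333.
Var(X) = E[X²] − (E[X])² = 72.5333 − 46.24 = 26.2933.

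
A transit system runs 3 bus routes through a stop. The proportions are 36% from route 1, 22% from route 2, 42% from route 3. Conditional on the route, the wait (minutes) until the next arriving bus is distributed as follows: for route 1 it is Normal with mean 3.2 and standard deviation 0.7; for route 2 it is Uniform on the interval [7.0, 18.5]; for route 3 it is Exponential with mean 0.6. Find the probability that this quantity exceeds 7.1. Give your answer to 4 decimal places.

0.2181

Conditional on each route, P(X > 7.1): 1: 1.26329e-08; 2: 0.991304; 3: 7.25853e-06.
By total probability, P(X > 7.1) = 0.36·1.26329e-08 + 0.22·0.991304 + 0.42·7.25853e-06 = 0.21809.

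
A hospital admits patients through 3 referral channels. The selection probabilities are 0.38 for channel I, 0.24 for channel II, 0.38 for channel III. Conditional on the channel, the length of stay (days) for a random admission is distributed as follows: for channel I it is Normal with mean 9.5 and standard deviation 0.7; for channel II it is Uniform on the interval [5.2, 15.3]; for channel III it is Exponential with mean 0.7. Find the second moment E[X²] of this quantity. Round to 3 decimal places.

62.109

For each component E[X²] = Var + (mean)², giving I: 90.74; II: 113.563; III: 0.98.
Overall E[X²] = 0.38·90.74 + 0.24·113.563 + 0.38·0.98 = 62.1088.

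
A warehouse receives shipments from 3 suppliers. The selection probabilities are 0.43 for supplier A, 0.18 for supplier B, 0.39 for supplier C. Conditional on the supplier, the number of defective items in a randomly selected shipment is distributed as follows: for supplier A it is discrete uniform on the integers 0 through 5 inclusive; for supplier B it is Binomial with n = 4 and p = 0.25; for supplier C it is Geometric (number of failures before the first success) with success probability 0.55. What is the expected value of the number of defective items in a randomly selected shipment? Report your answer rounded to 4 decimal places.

1.5741

Component means — A: 2.5; B: 1; C: 0.818182.
E[X] = 0.43·2.5 + 0.18·1 + 0.39·0.818182 = 1.57409.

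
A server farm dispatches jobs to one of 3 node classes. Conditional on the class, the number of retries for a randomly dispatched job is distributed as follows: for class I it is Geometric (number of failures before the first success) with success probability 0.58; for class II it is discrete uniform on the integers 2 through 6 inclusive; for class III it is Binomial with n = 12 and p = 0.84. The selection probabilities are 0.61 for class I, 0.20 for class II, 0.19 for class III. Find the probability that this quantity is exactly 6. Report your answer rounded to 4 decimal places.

Conditional on each class, P(X = 6): I: 0.00318364; II: 0.2; III: 0.00544587.
By total probability, P(X = 6) = 0.61·0.00318364 + 0.2·0.2 + 0.19·0.00544587 = 0.0429767.

0.0430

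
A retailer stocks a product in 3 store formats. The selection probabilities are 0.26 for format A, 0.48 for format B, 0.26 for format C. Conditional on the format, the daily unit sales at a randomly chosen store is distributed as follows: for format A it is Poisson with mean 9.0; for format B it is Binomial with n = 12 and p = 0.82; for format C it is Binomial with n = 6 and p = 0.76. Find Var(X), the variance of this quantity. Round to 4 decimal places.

Per component, A: μ=9, E[X²]=90; B: μ=9.84, E[X²]=98.5968; C: μ=4.56, E[X²]=21.888.
E[X] = 0.26·9 + 0.48·9.84 + 0.26·4.56 = 8.2488.
E[X²] = 0.26·90 + 0.48·98.5968 + 0.26·21.888 = 76.4173.
Var(X) = E[X²] − (E[X])² = 76.4173 − 68.0427 = 8.37464.

8.3746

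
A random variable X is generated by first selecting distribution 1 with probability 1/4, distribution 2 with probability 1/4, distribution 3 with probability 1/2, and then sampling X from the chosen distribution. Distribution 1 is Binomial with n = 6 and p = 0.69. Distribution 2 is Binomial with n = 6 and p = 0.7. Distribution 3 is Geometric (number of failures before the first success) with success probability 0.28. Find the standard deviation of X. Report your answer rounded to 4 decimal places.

Per component, 1: μ=4.14, E[X²]=18.423; 2: μ=4.2, E[X²]=18.9; 3: μ=2.57143, E[X²]=15.7959.
E[X] = 0.25·4.14 + 0.25·4.2 + 0.5·2.57143 = 3.37071.
E[X²] = 0.25·18.423 + 0.25·18.9 + 0.5·15.7959 = 17.2287.
Var(X) = E[X²] − (E[X])² = 17.2287 − 11.3617 = 5.86699.
SD(X) = √5.86699 = 2.42219.

2.4222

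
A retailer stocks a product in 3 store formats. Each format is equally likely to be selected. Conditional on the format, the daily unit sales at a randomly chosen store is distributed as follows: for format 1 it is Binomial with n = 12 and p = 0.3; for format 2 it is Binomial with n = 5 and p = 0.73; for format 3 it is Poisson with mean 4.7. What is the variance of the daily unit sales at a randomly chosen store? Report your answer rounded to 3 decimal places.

Per component, 1: μ=3.6, E[X²]=15.48; 2: μ=3.65, E[X²]=14.308; 3: μ=4.7, E[X²]=26.79.
E[X] = 0.333333·3.6 + 0.333333·3.65 + 0.333333·4.7 = 3.98333.
E[X²] = 0.333333·15.48 + 0.333333·14.308 + 0.333333·26.79 = 18.8593.
Var(X) = E[X²] − (E[X])² = 18.8593 − 15.8669 = 2.99239.

2.992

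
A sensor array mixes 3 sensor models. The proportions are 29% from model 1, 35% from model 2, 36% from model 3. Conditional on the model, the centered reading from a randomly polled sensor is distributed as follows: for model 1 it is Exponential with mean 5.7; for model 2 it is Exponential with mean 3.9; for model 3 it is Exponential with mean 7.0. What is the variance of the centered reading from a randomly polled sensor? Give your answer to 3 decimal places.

34.102

Per component, 1: μ=5.7, E[X²]=64.98; 2: μ=3.9, E[X²]=30.42; 3: μ=7, E[X²]=98.
E[X] = 0.29·5.7 + 0.35·3.9 + 0.36·7 = 5.538.
E[X²] = 0.29·64.98 + 0.35·30.42 + 0.36·98 = 64.7712.
Var(X) = E[X²] − (E[X])² = 64.7712 − 30.6694 = 34.1018.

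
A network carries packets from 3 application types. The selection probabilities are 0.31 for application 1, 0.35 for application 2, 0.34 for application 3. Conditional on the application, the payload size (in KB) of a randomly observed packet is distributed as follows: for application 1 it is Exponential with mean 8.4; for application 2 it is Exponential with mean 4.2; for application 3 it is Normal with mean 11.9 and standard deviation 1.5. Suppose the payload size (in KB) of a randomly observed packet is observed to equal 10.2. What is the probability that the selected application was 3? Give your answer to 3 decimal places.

0.722

Likelihoods f(10.2 | ·): 1: 0.0353479; 2: 0.0209911; 3: 0.139928.
Posterior ∝ prior × likelihood. Numerator for 3: 0.34·0.139928 = 0.0475756.
Normalizing constant: 0.31·0.0353479 + 0.35·0.0209911 + 0.34·0.139928 = 0.0658803.
P(3 | observation) = 0.0475756 / 0.0658803 = 0.722152.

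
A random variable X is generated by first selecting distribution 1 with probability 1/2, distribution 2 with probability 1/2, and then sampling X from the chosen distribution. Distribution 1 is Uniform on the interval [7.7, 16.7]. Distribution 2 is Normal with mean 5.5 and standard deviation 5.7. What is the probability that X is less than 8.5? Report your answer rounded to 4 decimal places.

0.3948

Conditional on each component, P(X < 8.5): 1: 0.0888889; 2: 0.700666.
By total probability, P(X < 8.5) = 0.5·0.0888889 + 0.5·0.700666 = 0.394777.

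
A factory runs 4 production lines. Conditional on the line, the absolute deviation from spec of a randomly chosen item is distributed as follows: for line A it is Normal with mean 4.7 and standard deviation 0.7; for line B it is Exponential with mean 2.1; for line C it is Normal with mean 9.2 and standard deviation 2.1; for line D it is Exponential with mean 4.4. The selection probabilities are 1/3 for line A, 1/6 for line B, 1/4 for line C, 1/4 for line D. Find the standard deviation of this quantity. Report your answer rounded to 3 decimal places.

3.560

Per component, A: μ=4.7, E[X²]=22.58; B: μ=2.1, E[X²]=8.82; C: μ=9.2, E[X²]=89.05; D: μ=4.4, E[X²]=38.72.
E[X] = 0.333333·4.7 + 0.166667·2.1 + 0.25·9.2 + 0.25·4.4 = 5.31667.
E[X²] = 0.333333·22.58 + 0.166667·8.82 + 0.25·89.05 + 0.25·38.72 = 40.9392.
Var(X) = E[X²] − (E[X])² = 40.9392 − 28.2669 = 12.6722.
SD(X) = √12.6722 = 3.55981.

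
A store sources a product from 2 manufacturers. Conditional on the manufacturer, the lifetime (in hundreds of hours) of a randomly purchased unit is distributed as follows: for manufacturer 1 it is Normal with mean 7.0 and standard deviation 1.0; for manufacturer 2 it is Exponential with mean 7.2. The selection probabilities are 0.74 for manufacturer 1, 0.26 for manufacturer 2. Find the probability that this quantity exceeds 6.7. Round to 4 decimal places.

Conditional on each manufacturer, P(X > 6.7): 1: 0.617911; 2: 0.394335.
By total probability, P(X > 6.7) = 0.74·0.617911 + 0.26·0.394335 = 0.559781.

0.5598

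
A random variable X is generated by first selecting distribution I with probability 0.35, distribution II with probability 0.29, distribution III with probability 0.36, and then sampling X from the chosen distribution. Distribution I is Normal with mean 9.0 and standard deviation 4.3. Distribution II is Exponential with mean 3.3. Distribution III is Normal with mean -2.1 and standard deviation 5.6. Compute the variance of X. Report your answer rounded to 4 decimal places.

42.7857

Per component, I: μ=9, E[X²]=99.49; II: μ=3.3, E[X²]=21.78; III: μ=-2.1, E[X²]=35.77.
E[X] = 0.35·9 + 0.29·3.3 + 0.36·-2.1 = 3.351.
E[X²] = 0.35·99.49 + 0.29·21.78 + 0.36·35.77 = 54.0149.
Var(X) = E[X²] − (E[X])² = 54.0149 − 11.2292 = 42.7857.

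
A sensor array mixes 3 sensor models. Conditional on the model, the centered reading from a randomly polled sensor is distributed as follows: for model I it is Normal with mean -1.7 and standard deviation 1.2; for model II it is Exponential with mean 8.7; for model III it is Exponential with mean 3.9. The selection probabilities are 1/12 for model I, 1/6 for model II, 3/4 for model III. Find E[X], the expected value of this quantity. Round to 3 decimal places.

Component means — I: -1.7; II: 8.7; III: 3.9.
E[X] = 0.0833333·-1.7 + 0.166667·8.7 + 0.75·3.9 = 4.23333.

4.233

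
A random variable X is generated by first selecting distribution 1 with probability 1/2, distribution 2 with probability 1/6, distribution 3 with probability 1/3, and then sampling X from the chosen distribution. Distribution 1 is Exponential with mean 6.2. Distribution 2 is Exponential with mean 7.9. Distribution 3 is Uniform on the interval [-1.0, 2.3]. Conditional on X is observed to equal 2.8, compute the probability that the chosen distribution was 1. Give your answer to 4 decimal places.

Likelihoods f(2.8 | ·): 1: 0.102678; 2: 0.0888067; 3: 0.
Posterior ∝ prior × likelihood. Numerator for 1: 0.5·0.102678 = 0.0513388.
Normalizing constant: 0.5·0.102678 + 0.166667·0.0888067 + 0.333333·0 = 0.0661399.
P(1 | observation) = 0.0513388 / 0.0661399 = 0.776215.

0.7762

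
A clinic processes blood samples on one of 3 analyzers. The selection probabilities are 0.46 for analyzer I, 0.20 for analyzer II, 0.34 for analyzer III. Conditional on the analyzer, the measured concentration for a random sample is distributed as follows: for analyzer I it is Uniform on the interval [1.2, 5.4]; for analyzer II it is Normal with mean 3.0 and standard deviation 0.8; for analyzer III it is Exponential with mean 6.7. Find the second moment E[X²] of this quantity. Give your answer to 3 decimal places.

For each component E[X²] = Var + (mean)², giving I: 12.36; II: 9.64; III: 89.78.
Overall E[X²] = 0.46·12.36 + 0.2·9.64 + 0.34·89.78 = 38.1388.

38.139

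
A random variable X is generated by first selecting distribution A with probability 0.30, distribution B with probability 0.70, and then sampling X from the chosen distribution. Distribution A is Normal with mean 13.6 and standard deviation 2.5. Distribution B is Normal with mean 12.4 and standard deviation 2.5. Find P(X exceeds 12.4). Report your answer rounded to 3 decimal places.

Conditional on each component, P(X > 12.4): A: 0.684386; B: 0.5.
By total probability, P(X > 12.4) = 0.3·0.684386 + 0.7·0.5 = 0.555316.

0.555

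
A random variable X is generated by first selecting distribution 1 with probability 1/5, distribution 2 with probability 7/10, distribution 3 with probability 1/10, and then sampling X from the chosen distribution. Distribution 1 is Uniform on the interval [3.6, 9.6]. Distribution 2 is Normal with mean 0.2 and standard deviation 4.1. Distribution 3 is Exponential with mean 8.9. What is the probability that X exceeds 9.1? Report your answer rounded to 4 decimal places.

0.0631

Conditional on each component, P(X > 9.1): 1: 0.0833333; 2: 0.0149757; 3: 0.359705.
By total probability, P(X > 9.1) = 0.2·0.0833333 + 0.7·0.0149757 + 0.1·0.359705 = 0.0631201.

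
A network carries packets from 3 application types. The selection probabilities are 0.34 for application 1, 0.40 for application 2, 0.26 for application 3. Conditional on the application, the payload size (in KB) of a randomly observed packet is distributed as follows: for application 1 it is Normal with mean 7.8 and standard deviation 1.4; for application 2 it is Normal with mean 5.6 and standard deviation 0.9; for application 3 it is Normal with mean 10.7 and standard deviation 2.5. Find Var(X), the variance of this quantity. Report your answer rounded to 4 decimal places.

Per component, 1: μ=7.8, E[X²]=62.8; 2: μ=5.6, E[X²]=32.17; 3: μ=10.7, E[X²]=120.74.
E[X] = 0.34·7.8 + 0.4·5.6 + 0.26·10.7 = 7.674.
E[X²] = 0.34·62.8 + 0.4·32.17 + 0.26·120.74 = 65.6124.
Var(X) = E[X²] − (E[X])² = 65.6124 − 58.8903 = 6.72212.

6.7221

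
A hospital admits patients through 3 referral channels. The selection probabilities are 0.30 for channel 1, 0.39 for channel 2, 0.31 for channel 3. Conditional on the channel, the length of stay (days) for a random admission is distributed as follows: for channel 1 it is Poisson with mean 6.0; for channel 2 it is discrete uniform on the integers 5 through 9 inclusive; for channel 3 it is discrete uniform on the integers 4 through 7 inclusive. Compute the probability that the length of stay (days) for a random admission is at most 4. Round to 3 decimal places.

Conditional on each channel, P(X ≤ 4): 1: 0.285057; 2: 0; 3: 0.25.
By total probability, P(X ≤ 4) = 0.3·0.285057 + 0.39·0 + 0.31·0.25 = 0.163017.

0.163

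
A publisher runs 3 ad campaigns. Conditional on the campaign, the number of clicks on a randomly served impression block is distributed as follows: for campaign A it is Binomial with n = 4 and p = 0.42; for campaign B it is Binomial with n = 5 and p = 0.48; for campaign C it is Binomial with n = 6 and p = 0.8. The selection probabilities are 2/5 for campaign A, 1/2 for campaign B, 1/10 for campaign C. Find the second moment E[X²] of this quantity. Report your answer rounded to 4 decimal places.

For each component E[X²] = Var + (mean)², giving A: 3.7968; B: 7.008; C: 24.
Overall E[X²] = 0.4·3.7968 + 0.5·7.008 + 0.1·24 = 7.42272.

7.4227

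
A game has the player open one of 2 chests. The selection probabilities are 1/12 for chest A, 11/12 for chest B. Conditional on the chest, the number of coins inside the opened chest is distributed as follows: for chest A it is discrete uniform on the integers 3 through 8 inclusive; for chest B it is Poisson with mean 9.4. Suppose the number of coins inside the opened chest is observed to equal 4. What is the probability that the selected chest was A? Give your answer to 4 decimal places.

0.3602

Likelihoods P(X=4 | ·): A: 0.166667; B: 0.0269111.
Posterior ∝ prior × likelihood. Numerator for A: 0.0833333·0.166667 = 0.0138889.
Normalizing constant: 0.0833333·0.166667 + 0.916667·0.0269111 = 0.0385574.
P(A | observation) = 0.0138889 / 0.0385574 = 0.360213.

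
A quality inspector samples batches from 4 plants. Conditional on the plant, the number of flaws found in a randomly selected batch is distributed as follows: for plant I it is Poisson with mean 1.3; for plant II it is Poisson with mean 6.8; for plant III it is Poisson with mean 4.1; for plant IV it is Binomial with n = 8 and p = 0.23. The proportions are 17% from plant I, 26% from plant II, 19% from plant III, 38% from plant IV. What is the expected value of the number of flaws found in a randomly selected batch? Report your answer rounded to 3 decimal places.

Component means — I: 1.3; II: 6.8; III: 4.1; IV: 1.84.
E[X] = 0.17·1.3 + 0.26·6.8 + 0.19·4.1 + 0.38·1.84 = 3.4672.

3.467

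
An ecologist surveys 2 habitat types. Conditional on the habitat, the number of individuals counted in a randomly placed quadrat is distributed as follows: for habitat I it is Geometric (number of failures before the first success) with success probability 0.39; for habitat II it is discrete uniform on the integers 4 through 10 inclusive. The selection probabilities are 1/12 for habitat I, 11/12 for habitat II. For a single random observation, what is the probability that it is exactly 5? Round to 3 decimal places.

Conditional on each habitat, P(X = 5): I: 0.0329393; II: 0.142857.
By total probability, P(X = 5) = 0.0833333·0.0329393 + 0.916667·0.142857 = 0.133697.

0.134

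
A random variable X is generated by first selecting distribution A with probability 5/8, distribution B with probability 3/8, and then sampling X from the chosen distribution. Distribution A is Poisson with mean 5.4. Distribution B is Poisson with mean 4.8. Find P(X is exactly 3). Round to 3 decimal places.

Conditional on each component, P(X = 3): A: 0.118533; B: 0.151691.
By total probability, P(X = 3) = 0.625·0.118533 + 0.375·0.151691 = 0.130967.

0.131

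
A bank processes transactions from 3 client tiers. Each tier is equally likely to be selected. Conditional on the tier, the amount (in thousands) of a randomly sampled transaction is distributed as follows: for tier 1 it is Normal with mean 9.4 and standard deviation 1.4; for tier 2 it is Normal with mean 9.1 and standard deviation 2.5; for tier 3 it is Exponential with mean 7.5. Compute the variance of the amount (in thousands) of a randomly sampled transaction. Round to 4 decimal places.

22.1822

Per component, 1: μ=9.4, E[X²]=90.32; 2: μ=9.1, E[X²]=89.06; 3: μ=7.5, E[X²]=112.5.
E[X] = 0.333333·9.4 + 0.333333·9.1 + 0.333333·7.5 = 8.66667.
E[X²] = 0.333333·90.32 + 0.333333·89.06 + 0.333333·112.5 = 97.2933.
Var(X) = E[X²] − (E[X])² = 97.2933 − 75.1111 = 22.1822.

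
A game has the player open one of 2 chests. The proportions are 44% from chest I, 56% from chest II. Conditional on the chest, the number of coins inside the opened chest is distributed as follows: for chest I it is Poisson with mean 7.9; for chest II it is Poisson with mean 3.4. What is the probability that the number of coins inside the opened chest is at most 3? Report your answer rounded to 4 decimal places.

Conditional on each chest, P(X ≤ 3): I: 0.0453338; II: 0.558357.
By total probability, P(X ≤ 3) = 0.44·0.0453338 + 0.56·0.558357 = 0.332627.

0.3326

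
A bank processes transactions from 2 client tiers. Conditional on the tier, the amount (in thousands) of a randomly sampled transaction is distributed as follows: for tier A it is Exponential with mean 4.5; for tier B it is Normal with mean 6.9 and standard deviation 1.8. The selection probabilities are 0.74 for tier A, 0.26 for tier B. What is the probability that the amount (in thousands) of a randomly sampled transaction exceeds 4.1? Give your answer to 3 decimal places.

0.542

Conditional on each tier, P(X > 4.1): A: 0.402077; B: 0.940093.
By total probability, P(X > 4.1) = 0.74·0.402077 + 0.26·0.940093 = 0.541961.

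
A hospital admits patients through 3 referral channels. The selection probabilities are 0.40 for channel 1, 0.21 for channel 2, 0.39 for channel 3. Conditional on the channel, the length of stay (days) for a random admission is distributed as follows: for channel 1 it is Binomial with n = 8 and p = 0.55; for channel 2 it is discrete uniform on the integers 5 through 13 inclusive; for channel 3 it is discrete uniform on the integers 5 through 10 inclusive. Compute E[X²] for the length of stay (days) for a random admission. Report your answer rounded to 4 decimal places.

50.0210

For each component E[X²] = Var + (mean)², giving 1: 21.34; 2: 87.6667; 3: 59.1667.
Overall E[X²] = 0.4·21.34 + 0.21·87.6667 + 0.39·59.1667 = 50.021.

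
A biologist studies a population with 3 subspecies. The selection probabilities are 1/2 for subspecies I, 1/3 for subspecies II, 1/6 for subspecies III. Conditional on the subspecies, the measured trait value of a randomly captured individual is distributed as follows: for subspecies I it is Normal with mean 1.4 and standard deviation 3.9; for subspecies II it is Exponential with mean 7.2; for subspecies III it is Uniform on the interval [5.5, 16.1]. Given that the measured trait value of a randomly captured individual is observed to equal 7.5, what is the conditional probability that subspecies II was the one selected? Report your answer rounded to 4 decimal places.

0.3468

Likelihoods f(7.5 | ·): I: 0.0301032; II: 0.0490092; III: 0.0943396.
Posterior ∝ prior × likelihood. Numerator for II: 0.333333·0.0490092 = 0.0163364.
Normalizing constant: 0.5·0.0301032 + 0.333333·0.0490092 + 0.166667·0.0943396 = 0.0471113.
P(II | observation) = 0.0163364 / 0.0471113 = 0.346762.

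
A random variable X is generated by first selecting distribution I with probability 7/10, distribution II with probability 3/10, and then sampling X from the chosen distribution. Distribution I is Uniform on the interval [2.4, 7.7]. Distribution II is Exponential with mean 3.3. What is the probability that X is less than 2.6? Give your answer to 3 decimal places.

0.190

Conditional on each component, P(X < 2.6): I: 0.0377358; II: 0.545191.
By total probability, P(X < 2.6) = 0.7·0.0377358 + 0.3·0.545191 = 0.189973.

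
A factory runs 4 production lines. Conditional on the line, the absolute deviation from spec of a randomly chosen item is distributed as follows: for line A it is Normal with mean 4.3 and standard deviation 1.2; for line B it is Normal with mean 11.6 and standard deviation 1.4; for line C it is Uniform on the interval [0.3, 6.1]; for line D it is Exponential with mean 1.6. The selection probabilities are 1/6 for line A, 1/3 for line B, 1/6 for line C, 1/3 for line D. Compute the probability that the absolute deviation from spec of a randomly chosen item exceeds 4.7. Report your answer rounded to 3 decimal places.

0.453

Conditional on each line, P(X > 4.7): A: 0.369441; B: 1; C: 0.241379; D: 0.0529981.
By total probability, P(X > 4.7) = 0.166667·0.369441 + 0.333333·1 + 0.166667·0.241379 + 0.333333·0.0529981 = 0.452803.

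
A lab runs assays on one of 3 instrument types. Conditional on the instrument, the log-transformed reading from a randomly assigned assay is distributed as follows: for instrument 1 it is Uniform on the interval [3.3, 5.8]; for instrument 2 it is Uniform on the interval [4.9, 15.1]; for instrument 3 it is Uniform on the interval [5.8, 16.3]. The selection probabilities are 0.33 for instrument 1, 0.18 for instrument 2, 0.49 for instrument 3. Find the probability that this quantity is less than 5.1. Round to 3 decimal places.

0.241

Conditional on each instrument, P(X < 5.1): 1: 0.72; 2: 0.0196078; 3: 0.
By total probability, P(X < 5.1) = 0.33·0.72 + 0.18·0.0196078 + 0.49·0 = 0.241129.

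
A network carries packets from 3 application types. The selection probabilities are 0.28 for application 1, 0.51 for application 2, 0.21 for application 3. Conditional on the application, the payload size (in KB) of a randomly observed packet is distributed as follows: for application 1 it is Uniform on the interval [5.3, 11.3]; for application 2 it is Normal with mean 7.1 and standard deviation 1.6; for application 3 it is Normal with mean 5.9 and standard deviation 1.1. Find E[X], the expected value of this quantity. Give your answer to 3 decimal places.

Component means — 1: 8.3; 2: 7.1; 3: 5.9.
E[X] = 0.28·8.3 + 0.51·7.1 + 0.21·5.9 = 7.184.

7.184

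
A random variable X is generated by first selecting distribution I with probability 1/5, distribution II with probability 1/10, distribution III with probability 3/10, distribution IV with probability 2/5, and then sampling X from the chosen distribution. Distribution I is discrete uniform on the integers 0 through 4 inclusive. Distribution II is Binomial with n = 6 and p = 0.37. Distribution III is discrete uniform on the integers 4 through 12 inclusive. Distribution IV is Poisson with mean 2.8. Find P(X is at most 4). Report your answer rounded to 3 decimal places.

0.670

Conditional on each component, P(X ≤ 4): I: 1; II: 0.971222; III: 0.111111; IV: 0.847676.
By total probability, P(X ≤ 4) = 0.2·1 + 0.1·0.971222 + 0.3·0.111111 + 0.4·0.847676 = 0.669526.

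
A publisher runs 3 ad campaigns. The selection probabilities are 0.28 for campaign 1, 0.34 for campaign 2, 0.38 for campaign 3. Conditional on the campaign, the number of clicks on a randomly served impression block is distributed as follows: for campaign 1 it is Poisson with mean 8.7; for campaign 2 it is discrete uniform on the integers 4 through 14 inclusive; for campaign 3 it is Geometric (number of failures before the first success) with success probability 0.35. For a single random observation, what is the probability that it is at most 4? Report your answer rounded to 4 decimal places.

Conditional on each campaign, P(X ≤ 4): 1: 0.0659685; 2: 0.0909091; 3: 0.883971.
By total probability, P(X ≤ 4) = 0.28·0.0659685 + 0.34·0.0909091 + 0.38·0.883971 = 0.385289.

0.3853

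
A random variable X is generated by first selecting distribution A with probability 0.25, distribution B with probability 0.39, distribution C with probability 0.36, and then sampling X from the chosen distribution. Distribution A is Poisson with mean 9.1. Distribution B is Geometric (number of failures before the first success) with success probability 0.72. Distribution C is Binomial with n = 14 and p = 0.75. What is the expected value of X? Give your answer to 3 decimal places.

6.207

Component means — A: 9.1; B: 0.388889; C: 10.5.
E[X] = 0.25·9.1 + 0.39·0.388889 + 0.36·10.5 = 6.20667.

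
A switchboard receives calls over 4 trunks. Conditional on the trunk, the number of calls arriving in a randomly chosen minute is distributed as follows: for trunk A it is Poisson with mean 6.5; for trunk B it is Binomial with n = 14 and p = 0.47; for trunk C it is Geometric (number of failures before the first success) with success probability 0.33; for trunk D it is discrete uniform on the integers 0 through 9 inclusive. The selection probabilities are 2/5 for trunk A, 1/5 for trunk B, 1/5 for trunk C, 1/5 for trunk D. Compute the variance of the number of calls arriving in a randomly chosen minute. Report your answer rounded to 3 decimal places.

Per component, A: μ=6.5, E[X²]=48.75; B: μ=6.58, E[X²]=46.7838; C: μ=2.0303, E[X²]=10.2746; D: μ=4.5, E[X²]=28.5.
E[X] = 0.4·6.5 + 0.2·6.58 + 0.2·2.0303 + 0.2·4.5 = 5.22206.
E[X²] = 0.4·48.75 + 0.2·46.7838 + 0.2·10.2746 + 0.2·28.5 = 36.6117.
Var(X) = E[X²] − (E[X])² = 36.6117 − 27.2699 = 9.34176.

9.342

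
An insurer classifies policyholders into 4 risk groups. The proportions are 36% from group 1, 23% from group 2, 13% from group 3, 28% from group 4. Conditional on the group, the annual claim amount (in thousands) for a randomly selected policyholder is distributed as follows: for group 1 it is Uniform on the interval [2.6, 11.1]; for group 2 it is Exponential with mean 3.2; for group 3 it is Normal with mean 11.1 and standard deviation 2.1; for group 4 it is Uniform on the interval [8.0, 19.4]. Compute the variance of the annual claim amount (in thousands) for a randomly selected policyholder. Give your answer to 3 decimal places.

Per component, 1: μ=6.85, E[X²]=52.9433; 2: μ=3.2, E[X²]=20.48; 3: μ=11.1, E[X²]=127.62; 4: μ=13.7, E[X²]=198.52.
E[X] = 0.36·6.85 + 0.23·3.2 + 0.13·11.1 + 0.28·13.7 = 8.481.
E[X²] = 0.36·52.9433 + 0.23·20.48 + 0.13·127.62 + 0.28·198.52 = 95.9462.
Var(X) = E[X²] − (E[X])² = 95.9462 − 71.9274 = 24.0188.

24.019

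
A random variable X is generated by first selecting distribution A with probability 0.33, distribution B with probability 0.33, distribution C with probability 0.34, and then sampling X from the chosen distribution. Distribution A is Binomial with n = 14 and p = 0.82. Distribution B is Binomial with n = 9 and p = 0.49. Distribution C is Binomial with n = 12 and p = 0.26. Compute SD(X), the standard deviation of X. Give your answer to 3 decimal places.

3.960

Per component, A: μ=11.48, E[X²]=133.857; B: μ=4.41, E[X²]=21.6972; C: μ=3.12, E[X²]=12.0432.
E[X] = 0.33·11.48 + 0.33·4.41 + 0.34·3.12 = 6.3045.
E[X²] = 0.33·133.857 + 0.33·21.6972 + 0.34·12.0432 = 55.4275.
Var(X) = E[X²] − (E[X])² = 55.4275 − 39.7467 = 15.6808.
SD(X) = √15.6808 = 3.9599.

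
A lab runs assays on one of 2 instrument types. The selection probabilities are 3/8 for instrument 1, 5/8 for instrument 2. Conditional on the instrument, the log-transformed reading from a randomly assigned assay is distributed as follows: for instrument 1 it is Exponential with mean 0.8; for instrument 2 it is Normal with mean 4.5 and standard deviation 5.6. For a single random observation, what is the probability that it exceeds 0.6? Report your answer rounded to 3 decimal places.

0.650

Conditional on each instrument, P(X > 0.6): 1: 0.472367; 2: 0.75692.
By total probability, P(X > 0.6) = 0.375·0.472367 + 0.625·0.75692 = 0.650212.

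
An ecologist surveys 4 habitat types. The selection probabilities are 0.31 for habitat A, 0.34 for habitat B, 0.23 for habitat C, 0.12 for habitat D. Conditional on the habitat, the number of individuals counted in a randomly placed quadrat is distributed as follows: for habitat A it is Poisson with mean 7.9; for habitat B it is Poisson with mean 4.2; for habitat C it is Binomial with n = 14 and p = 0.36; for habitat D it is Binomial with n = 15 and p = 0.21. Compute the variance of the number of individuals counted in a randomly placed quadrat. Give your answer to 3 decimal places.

Per component, A: μ=7.9, E[X²]=70.31; B: μ=4.2, E[X²]=21.84; C: μ=5.04, E[X²]=28.6272; D: μ=3.15, E[X²]=12.411.
E[X] = 0.31·7.9 + 0.34·4.2 + 0.23·5.04 + 0.12·3.15 = 5.4142.
E[X²] = 0.31·70.31 + 0.34·21.84 + 0.23·28.6272 + 0.12·12.411 = 37.2953.
Var(X) = E[X²] − (E[X])² = 37.2953 − 29.3136 = 7.98171.

7.982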